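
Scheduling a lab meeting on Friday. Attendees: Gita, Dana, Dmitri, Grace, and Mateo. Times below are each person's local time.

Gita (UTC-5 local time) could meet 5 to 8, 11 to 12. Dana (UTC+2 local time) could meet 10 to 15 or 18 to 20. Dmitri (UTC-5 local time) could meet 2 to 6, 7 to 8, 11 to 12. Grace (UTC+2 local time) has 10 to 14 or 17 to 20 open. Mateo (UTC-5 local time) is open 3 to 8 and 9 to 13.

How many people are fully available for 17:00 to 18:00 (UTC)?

Gita in UTC: 10:00-13:00, 16:00-17:00 (add 5h to convert from UTC-5).
Dana in UTC: 08:00-13:00, 16:00-18:00 (subtract 2h to convert from UTC+2).
Dmitri in UTC: 07:00-11:00, 12:00-13:00, 16:00-17:00 (add 5h to convert from UTC-5).
Grace in UTC: 08:00-12:00, 15:00-18:00 (subtract 2h to convert from UTC+2).
Mateo in UTC: 08:00-13:00, 14:00-18:00 (add 5h to convert from UTC-5).
Dana, Grace, and Mateo can make the full 17:00-18:00 slot — that's 3.

3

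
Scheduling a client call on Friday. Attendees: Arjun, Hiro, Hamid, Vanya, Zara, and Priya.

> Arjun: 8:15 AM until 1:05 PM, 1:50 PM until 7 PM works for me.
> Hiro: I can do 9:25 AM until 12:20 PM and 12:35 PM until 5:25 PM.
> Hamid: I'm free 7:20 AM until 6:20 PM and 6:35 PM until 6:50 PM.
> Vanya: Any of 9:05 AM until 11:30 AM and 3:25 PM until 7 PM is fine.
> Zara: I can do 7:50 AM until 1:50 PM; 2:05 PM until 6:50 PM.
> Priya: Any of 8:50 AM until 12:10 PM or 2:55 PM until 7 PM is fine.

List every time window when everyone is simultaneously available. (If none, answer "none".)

09:25-11:30, 15:25-17:25

Arjun ∩ Hiro: 09:25-12:20, 12:35-13:05, 13:50-17:25.
Arjun ∩ Hiro ∩ Hamid: 09:25-12:20, 12:35-13:05, 13:50-17:25.
Arjun ∩ Hiro ∩ Hamid ∩ Vanya: 09:25-11:30, 15:25-17:25.
Arjun ∩ Hiro ∩ Hamid ∩ Vanya ∩ Zara: 09:25-11:30, 15:25-17:25.
Arjun ∩ Hiro ∩ Hamid ∩ Vanya ∩ Zara ∩ Priya: 09:25-11:30, 15:25-17:25.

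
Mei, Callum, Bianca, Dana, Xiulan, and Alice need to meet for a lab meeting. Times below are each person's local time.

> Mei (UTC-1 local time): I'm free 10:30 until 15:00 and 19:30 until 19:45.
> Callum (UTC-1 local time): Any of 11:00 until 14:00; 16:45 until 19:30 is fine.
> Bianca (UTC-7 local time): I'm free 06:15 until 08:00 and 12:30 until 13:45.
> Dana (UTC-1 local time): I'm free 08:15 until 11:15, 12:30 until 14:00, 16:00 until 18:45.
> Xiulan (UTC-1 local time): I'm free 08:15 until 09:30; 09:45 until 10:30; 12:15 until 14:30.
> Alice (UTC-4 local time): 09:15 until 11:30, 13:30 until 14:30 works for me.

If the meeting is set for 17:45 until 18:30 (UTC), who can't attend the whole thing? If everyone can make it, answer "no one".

Bianca, Mei, Xiulan

Mei in UTC: 11:30-16:00, 20:30-20:45 (add 1h to convert from UTC-1).
Callum in UTC: 12:00-15:00, 17:45-20:30 (add 1h to convert from UTC-1).
Bianca in UTC: 13:15-15:00, 19:30-20:45 (add 7h to convert from UTC-7).
Dana in UTC: 09:15-12:15, 13:30-15:00, 17:00-19:45 (add 1h to convert from UTC-1).
Xiulan in UTC: 09:15-10:30, 10:45-11:30, 13:15-15:30 (add 1h to convert from UTC-1).
Alice in UTC: 13:15-15:30, 17:30-18:30 (add 4h to convert from UTC-4).
Mei: not fully free for 17:45-18:30. Callum: free for 17:45-18:30. Bianca: not fully free for 17:45-18:30. Dana: free for 17:45-18:30. Xiulan: not fully free for 17:45-18:30. Alice: free for 17:45-18:30.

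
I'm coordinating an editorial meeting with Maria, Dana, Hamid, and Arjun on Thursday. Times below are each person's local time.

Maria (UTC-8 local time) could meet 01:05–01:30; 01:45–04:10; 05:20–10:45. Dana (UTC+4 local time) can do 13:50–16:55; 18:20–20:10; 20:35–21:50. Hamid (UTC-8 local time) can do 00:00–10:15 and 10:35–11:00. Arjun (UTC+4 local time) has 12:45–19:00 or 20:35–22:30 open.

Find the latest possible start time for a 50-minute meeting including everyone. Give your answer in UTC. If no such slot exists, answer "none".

Maria in UTC: 09:05-09:30, 09:45-12:10, 13:20-18:45 (add 8h to convert from UTC-8).
Dana in UTC: 09:50-12:55, 14:20-16:10, 16:35-17:50 (subtract 4h to convert from UTC+4).
Hamid in UTC: 08:00-18:15, 18:35-19:00 (add 8h to convert from UTC-8).
Arjun in UTC: 08:45-15:00, 16:35-18:30 (subtract 4h to convert from UTC+4).
Maria ∩ Dana: 09:50-12:10, 14:20-16:10, 16:35-17:50.
Maria ∩ Dana ∩ Hamid: 09:50-12:10, 14:20-16:10, 16:35-17:50.
Maria ∩ Dana ∩ Hamid ∩ Arjun: 09:50-12:10, 14:20-15:00, 16:35-17:50.
The last common window of at least 50 minutes is 16:35-17:50; a 50-minute meeting can start as late as 17:00 and still end by 17:50.

17:00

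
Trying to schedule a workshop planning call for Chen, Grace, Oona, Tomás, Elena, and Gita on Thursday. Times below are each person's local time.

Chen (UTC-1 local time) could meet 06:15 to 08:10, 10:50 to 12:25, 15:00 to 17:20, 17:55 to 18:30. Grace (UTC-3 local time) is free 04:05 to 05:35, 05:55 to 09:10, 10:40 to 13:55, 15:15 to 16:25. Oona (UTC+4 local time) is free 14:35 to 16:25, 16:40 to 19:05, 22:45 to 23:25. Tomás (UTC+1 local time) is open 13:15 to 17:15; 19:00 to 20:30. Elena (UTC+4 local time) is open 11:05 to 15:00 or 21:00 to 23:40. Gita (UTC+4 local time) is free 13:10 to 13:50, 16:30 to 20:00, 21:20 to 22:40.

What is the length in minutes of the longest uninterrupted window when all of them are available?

0

Chen in UTC: 07:15-09:10, 11:50-13:25, 16:00-18:20, 18:55-19:30 (add 1h to convert from UTC-1).
Grace in UTC: 07:05-08:35, 08:55-12:10, 13:40-16:55, 18:15-19:25 (add 3h to convert from UTC-3).
Oona in UTC: 10:35-12:25, 12:40-15:05, 18:45-19:25 (subtract 4h to convert from UTC+4).
Tomás in UTC: 12:15-16:15, 18:00-19:30 (subtract 1h to convert from UTC+1).
Elena in UTC: 07:05-11:00, 17:00-19:40 (subtract 4h to convert from UTC+4).
Gita in UTC: 09:10-09:50, 12:30-16:00, 17:20-18:40 (subtract 4h to convert from UTC+4).
Chen ∩ Grace: 07:15-08:35, 08:55-09:10, 11:50-12:10, 16:00-16:55, 18:15-18:20, 18:55-19:25.
Chen ∩ Grace ∩ Oona: 11:50-12:10, 18:55-19:25.
Chen ∩ Grace ∩ Oona ∩ Tomás: 18:55-19:25.
Chen ∩ Grace ∩ Oona ∩ Tomás ∩ Elena: 18:55-19:25.
Chen ∩ Grace ∩ Oona ∩ Tomás ∩ Elena ∩ Gita: ∅.
There is no time when everyone is free.
No common window exists, so the longest block is 0 minutes.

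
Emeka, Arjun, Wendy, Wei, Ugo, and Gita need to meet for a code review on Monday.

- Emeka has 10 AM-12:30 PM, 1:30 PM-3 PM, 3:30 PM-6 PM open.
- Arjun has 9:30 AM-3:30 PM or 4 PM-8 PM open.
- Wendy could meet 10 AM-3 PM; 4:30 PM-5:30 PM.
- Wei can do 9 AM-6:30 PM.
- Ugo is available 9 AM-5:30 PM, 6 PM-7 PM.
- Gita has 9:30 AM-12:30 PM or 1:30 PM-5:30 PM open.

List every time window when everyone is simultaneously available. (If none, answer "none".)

10:00-12:30, 13:30-15:00, 16:30-17:30

Emeka ∩ Arjun: 10:00-12:30, 13:30-15:00, 16:00-18:00.
Emeka ∩ Arjun ∩ Wendy: 10:00-12:30, 13:30-15:00, 16:30-17:30.
Emeka ∩ Arjun ∩ Wendy ∩ Wei: 10:00-12:30, 13:30-15:00, 16:30-17:30.
Emeka ∩ Arjun ∩ Wendy ∩ Wei ∩ Ugo: 10:00-12:30, 13:30-15:00, 16:30-17:30.
Emeka ∩ Arjun ∩ Wendy ∩ Wei ∩ Ugo ∩ Gita: 10:00-12:30, 13:30-15:00, 16:30-17:30.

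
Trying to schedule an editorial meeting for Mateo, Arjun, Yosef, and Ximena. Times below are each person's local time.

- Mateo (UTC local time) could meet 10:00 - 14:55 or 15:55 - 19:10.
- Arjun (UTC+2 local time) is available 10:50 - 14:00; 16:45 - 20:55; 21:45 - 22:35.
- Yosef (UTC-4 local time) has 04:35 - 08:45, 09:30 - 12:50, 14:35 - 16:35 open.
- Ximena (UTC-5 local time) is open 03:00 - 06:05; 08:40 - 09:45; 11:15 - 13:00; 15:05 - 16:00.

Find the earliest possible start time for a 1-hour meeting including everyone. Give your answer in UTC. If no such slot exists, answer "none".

10:00

Mateo in UTC: 10:00-14:55, 15:55-19:10.
Arjun in UTC: 08:50-12:00, 14:45-18:55, 19:45-20:35 (subtract 2h to convert from UTC+2).
Yosef in UTC: 08:35-12:45, 13:30-16:50, 18:35-20:35 (add 4h to convert from UTC-4).
Ximena in UTC: 08:00-11:05, 13:40-14:45, 16:15-18:00, 20:05-21:00 (add 5h to convert from UTC-5).
Mateo ∩ Arjun: 10:00-12:00, 14:45-14:55, 15:55-18:55.
Mateo ∩ Arjun ∩ Yosef: 10:00-12:00, 14:45-14:55, 15:55-16:50, 18:35-18:55.
Mateo ∩ Arjun ∩ Yosef ∩ Ximena: 10:00-11:05, 16:15-16:50.
So the common availability across everyone is 10:00-11:05, 16:15-16:50.
The first common window of at least 60 minutes is 10:00-11:05, so the earliest start is 10:00.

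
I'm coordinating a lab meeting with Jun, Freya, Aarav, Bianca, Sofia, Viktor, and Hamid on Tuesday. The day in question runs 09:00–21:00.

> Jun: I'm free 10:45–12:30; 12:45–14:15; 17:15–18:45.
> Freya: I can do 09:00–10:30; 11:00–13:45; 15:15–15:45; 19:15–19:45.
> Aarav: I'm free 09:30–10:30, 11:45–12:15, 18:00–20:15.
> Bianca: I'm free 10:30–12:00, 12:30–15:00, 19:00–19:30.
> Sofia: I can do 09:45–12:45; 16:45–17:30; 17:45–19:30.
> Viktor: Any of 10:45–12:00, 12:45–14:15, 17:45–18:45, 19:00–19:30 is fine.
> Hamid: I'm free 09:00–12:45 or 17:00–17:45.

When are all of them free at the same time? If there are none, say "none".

11:45-12:00

Jun ∩ Freya: 11:00-12:30, 12:45-13:45.
Jun ∩ Freya ∩ Aarav: 11:45-12:15.
Jun ∩ Freya ∩ Aarav ∩ Bianca: 11:45-12:00.
Jun ∩ Freya ∩ Aarav ∩ Bianca ∩ Sofia: 11:45-12:00.
Jun ∩ Freya ∩ Aarav ∩ Bianca ∩ Sofia ∩ Viktor: 11:45-12:00.
Jun ∩ Freya ∩ Aarav ∩ Bianca ∩ Sofia ∩ Viktor ∩ Hamid: 11:45-12:00.
Those are the intersection windows.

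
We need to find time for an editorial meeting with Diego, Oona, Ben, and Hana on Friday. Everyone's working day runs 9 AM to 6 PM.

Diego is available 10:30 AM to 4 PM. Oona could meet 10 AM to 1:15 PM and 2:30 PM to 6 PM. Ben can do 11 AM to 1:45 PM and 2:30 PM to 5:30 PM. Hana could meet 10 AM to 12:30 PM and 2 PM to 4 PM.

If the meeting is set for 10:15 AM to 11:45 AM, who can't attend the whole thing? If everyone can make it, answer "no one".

Ben, Diego

Diego: not fully free for 10:15-11:45. Oona: free for 10:15-11:45. Ben: not fully free for 10:15-11:45. Hana: free for 10:15-11:45.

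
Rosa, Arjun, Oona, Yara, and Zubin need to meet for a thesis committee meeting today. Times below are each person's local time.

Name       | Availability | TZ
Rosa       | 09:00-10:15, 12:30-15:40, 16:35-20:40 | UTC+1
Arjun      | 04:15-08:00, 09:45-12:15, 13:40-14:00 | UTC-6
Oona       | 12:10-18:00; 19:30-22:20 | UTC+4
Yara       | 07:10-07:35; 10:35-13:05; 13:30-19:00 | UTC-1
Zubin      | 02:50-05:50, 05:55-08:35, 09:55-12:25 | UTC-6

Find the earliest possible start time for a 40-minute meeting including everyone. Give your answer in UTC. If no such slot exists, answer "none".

11:55

Rosa in UTC: 08:00-09:15, 11:30-14:40, 15:35-19:40 (subtract 1h to convert from UTC+1).
Arjun in UTC: 10:15-14:00, 15:45-18:15, 19:40-20:00 (add 6h to convert from UTC-6).
Oona in UTC: 08:10-14:00, 15:30-18:20 (subtract 4h to convert from UTC+4).
Yara in UTC: 08:10-08:35, 11:35-14:05, 14:30-20:00 (add 1h to convert from UTC-1).
Zubin in UTC: 08:50-11:50, 11:55-14:35, 15:55-18:25 (add 6h to convert from UTC-6).
Rosa ∩ Arjun: 11:30-14:00, 15:45-18:15.
Rosa ∩ Arjun ∩ Oona: 11:30-14:00, 15:45-18:15.
Rosa ∩ Arjun ∩ Oona ∩ Yara: 11:35-14:00, 15:45-18:15.
Rosa ∩ Arjun ∩ Oona ∩ Yara ∩ Zubin: 11:35-11:50, 11:55-14:00, 15:55-18:15.
Those are the intersection windows.
The first common window of at least 40 minutes is 11:55-14:00, so the earliest start is 11:55.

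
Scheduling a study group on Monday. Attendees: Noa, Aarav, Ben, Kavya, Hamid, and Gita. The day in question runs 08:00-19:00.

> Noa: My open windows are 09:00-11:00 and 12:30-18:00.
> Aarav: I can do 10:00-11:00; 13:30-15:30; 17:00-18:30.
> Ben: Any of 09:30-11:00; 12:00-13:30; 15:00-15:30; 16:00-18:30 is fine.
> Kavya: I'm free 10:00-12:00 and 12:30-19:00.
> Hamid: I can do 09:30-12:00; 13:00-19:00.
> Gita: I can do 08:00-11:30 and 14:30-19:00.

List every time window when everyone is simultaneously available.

Noa ∩ Aarav: 10:00-11:00, 13:30-15:30, 17:00-18:00.
Noa ∩ Aarav ∩ Ben: 10:00-11:00, 15:00-15:30, 17:00-18:00.
Noa ∩ Aarav ∩ Ben ∩ Kavya: 10:00-11:00, 15:00-15:30, 17:00-18:00.
Noa ∩ Aarav ∩ Ben ∩ Kavya ∩ Hamid: 10:00-11:00, 15:00-15:30, 17:00-18:00.
Noa ∩ Aarav ∩ Ben ∩ Kavya ∩ Hamid ∩ Gita: 10:00-11:00, 15:00-15:30, 17:00-18:00.
Those are the intersection windows.

10:00-11:00, 15:00-15:30, 17:00-18:00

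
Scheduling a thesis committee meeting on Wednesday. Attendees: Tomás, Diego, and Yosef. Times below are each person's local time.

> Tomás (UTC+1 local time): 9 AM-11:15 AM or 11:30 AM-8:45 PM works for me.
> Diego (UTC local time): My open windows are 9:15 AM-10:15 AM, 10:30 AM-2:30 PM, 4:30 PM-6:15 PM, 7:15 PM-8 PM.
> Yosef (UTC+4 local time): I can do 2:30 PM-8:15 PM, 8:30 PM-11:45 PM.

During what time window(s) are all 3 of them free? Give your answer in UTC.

Tomás in UTC: 08:00-10:15, 10:30-19:45 (subtract 1h to convert from UTC+1).
Diego in UTC: 09:15-10:15, 10:30-14:30, 16:30-18:15, 19:15-20:00.
Yosef in UTC: 10:30-16:15, 16:30-19:45 (subtract 4h to convert from UTC+4).
Tomás ∩ Diego: 09:15-10:15, 10:30-14:30, 16:30-18:15, 19:15-19:45.
Tomás ∩ Diego ∩ Yosef: 10:30-14:30, 16:30-18:15, 19:15-19:45.

10:30-14:30, 16:30-18:15, 19:15-19:45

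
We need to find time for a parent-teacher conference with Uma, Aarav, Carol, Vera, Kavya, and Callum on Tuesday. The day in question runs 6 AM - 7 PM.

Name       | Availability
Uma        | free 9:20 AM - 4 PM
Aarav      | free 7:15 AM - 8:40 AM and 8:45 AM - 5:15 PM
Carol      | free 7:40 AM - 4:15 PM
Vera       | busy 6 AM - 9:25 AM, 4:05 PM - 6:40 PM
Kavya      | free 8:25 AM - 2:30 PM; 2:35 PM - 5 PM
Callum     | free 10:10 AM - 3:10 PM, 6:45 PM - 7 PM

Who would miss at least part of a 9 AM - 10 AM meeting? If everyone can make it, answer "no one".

Callum, Uma, Vera

Uma free: 09:20-16:00.
Aarav free: 07:15-08:40, 08:45-17:15.
Carol free: 07:40-16:15.
Vera free: 09:25-16:05, 18:40-19:00 (invert busy blocks within the working day).
Kavya free: 08:25-14:30, 14:35-17:00.
Callum free: 10:10-15:10, 18:45-19:00.
Uma: not fully free for 09:00-10:00. Aarav: free for 09:00-10:00. Carol: free for 09:00-10:00. Vera: not fully free for 09:00-10:00. Kavya: free for 09:00-10:00. Callum: not fully free for 09:00-10:00.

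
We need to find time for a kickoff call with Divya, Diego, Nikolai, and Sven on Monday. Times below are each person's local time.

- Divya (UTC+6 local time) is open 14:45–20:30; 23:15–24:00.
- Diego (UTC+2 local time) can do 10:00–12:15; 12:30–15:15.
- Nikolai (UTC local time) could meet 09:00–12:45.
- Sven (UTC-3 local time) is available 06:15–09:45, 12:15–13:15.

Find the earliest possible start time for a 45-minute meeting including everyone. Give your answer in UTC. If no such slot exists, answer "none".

09:15

Divya in UTC: 08:45-14:30, 17:15-18:00 (subtract 6h to convert from UTC+6).
Diego in UTC: 08:00-10:15, 10:30-13:15 (subtract 2h to convert from UTC+2).
Nikolai in UTC: 09:00-12:45.
Sven in UTC: 09:15-12:45, 15:15-16:15 (add 3h to convert from UTC-3).
Divya ∩ Diego: 08:45-10:15, 10:30-13:15.
Divya ∩ Diego ∩ Nikolai: 09:00-10:15, 10:30-12:45.
Divya ∩ Diego ∩ Nikolai ∩ Sven: 09:15-10:15, 10:30-12:45.
The first common window of at least 45 minutes is 09:15-10:15, so the earliest start is 09:15.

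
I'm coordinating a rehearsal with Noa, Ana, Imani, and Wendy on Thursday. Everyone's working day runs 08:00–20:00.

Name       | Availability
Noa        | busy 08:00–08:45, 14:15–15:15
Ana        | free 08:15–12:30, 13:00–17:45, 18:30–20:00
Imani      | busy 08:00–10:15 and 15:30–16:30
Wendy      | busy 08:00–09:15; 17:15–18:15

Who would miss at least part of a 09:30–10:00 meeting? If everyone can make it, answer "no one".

Noa free: 08:45-14:15, 15:15-20:00 (invert busy blocks within the working day).
Ana free: 08:15-12:30, 13:00-17:45, 18:30-20:00.
Imani free: 10:15-15:30, 16:30-20:00 (invert busy blocks within the working day).
Wendy free: 09:15-17:15, 18:15-20:00 (invert busy blocks within the working day).
Noa: free for 09:30-10:00. Ana: free for 09:30-10:00. Imani: not fully free for 09:30-10:00. Wendy: free for 09:30-10:00.

Imani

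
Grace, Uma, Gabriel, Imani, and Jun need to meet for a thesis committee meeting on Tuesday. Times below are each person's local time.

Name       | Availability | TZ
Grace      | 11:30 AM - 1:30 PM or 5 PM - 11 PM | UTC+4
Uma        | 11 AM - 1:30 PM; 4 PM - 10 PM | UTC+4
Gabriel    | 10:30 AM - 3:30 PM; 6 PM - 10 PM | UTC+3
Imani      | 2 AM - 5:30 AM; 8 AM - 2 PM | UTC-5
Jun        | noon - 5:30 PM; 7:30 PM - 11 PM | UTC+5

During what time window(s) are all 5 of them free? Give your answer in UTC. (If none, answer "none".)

Grace in UTC: 07:30-09:30, 13:00-19:00 (subtract 4h to convert from UTC+4).
Uma in UTC: 07:00-09:30, 12:00-18:00 (subtract 4h to convert from UTC+4).
Gabriel in UTC: 07:30-12:30, 15:00-19:00 (subtract 3h to convert from UTC+3).
Imani in UTC: 07:00-10:30, 13:00-19:00 (add 5h to convert from UTC-5).
Jun in UTC: 07:00-12:30, 14:30-18:00 (subtract 5h to convert from UTC+5).
Grace ∩ Uma: 07:30-09:30, 13:00-18:00.
Grace ∩ Uma ∩ Gabriel: 07:30-09:30, 15:00-18:00.
Grace ∩ Uma ∩ Gabriel ∩ Imani: 07:30-09:30, 15:00-18:00.
Grace ∩ Uma ∩ Gabriel ∩ Imani ∩ Jun: 07:30-09:30, 15:00-18:00.
Those are the intersection windows.

07:30-09:30, 15:00-18:00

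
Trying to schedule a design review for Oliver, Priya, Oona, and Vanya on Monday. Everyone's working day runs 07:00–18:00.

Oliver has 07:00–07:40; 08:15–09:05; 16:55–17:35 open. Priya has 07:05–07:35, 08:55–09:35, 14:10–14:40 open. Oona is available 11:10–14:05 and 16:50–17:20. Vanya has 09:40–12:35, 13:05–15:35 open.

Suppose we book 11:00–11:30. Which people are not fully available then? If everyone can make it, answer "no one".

Oliver, Oona, Priya

Oliver: not fully free for 11:00-11:30. Priya: not fully free for 11:00-11:30. Oona: not fully free for 11:00-11:30. Vanya: free for 11:00-11:30.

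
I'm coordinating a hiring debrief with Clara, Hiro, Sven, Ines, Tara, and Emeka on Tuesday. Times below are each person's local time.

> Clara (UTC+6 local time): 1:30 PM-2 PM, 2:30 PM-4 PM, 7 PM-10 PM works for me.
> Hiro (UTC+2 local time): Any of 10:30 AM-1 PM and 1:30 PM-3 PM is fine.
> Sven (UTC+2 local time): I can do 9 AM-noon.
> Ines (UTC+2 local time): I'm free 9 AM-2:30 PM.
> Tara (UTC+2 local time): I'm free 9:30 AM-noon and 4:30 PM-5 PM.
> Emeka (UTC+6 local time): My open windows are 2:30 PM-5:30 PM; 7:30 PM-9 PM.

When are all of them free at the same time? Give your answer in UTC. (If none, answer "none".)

Clara in UTC: 07:30-08:00, 08:30-10:00, 13:00-16:00 (subtract 6h to convert from UTC+6).
Hiro in UTC: 08:30-11:00, 11:30-13:00 (subtract 2h to convert from UTC+2).
Sven in UTC: 07:00-10:00 (subtract 2h to convert from UTC+2).
Ines in UTC: 07:00-12:30 (subtract 2h to convert from UTC+2).
Tara in UTC: 07:30-10:00, 14:30-15:00 (subtract 2h to convert from UTC+2).
Emeka in UTC: 08:30-11:30, 13:30-15:00 (subtract 6h to convert from UTC+6).
Clara ∩ Hiro: 08:30-10:00.
Clara ∩ Hiro ∩ Sven: 08:30-10:00.
Clara ∩ Hiro ∩ Sven ∩ Ines: 08:30-10:00.
Clara ∩ Hiro ∩ Sven ∩ Ines ∩ Tara: 08:30-10:00.
Clara ∩ Hiro ∩ Sven ∩ Ines ∩ Tara ∩ Emeka: 08:30-10:00.

08:30-10:00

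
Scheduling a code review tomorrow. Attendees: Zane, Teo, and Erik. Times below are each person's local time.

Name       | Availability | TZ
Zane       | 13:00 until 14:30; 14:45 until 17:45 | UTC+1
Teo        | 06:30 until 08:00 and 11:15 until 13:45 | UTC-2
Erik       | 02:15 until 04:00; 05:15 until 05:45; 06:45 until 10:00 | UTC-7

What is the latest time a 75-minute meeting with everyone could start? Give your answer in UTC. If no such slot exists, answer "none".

14:30

Zane in UTC: 12:00-13:30, 13:45-16:45 (subtract 1h to convert from UTC+1).
Teo in UTC: 08:30-10:00, 13:15-15:45 (add 2h to convert from UTC-2).
Erik in UTC: 09:15-11:00, 12:15-12:45, 13:45-17:00 (add 7h to convert from UTC-7).
Zane ∩ Teo: 13:15-13:30, 13:45-15:45.
Zane ∩ Teo ∩ Erik: 13:45-15:45.
So the common availability across everyone is 13:45-15:45.
The last common window of at least 75 minutes is 13:45-15:45; a 75-minute meeting can start as late as 14:30 and still end by 15:45.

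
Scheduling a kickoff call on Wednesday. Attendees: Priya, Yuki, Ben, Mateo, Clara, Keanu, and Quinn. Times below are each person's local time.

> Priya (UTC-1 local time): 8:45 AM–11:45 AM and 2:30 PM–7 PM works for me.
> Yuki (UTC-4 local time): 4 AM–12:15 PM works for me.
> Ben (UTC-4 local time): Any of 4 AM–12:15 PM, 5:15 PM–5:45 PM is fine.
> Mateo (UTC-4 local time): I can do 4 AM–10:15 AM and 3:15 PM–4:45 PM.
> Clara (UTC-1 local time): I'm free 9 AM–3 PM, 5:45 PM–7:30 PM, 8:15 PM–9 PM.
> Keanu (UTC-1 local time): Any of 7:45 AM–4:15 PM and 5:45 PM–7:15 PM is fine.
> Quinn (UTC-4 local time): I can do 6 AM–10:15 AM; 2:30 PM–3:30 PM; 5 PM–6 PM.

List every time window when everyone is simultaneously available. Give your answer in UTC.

10:00-12:45

Priya in UTC: 09:45-12:45, 15:30-20:00 (add 1h to convert from UTC-1).
Yuki in UTC: 08:00-16:15 (add 4h to convert from UTC-4).
Ben in UTC: 08:00-16:15, 21:15-21:45 (add 4h to convert from UTC-4).
Mateo in UTC: 08:00-14:15, 19:15-20:45 (add 4h to convert from UTC-4).
Clara in UTC: 10:00-16:00, 18:45-20:30, 21:15-22:00 (add 1h to convert from UTC-1).
Keanu in UTC: 08:45-17:15, 18:45-20:15 (add 1h to convert from UTC-1).
Quinn in UTC: 10:00-14:15, 18:30-19:30, 21:00-22:00 (add 4h to convert from UTC-4).
Priya ∩ Yuki: 09:45-12:45, 15:30-16:15.
Priya ∩ Yuki ∩ Ben: 09:45-12:45, 15:30-16:15.
Priya ∩ Yuki ∩ Ben ∩ Mateo: 09:45-12:45.
Priya ∩ Yuki ∩ Ben ∩ Mateo ∩ Clara: 10:00-12:45.
Priya ∩ Yuki ∩ Ben ∩ Mateo ∩ Clara ∩ Keanu: 10:00-12:45.
Priya ∩ Yuki ∩ Ben ∩ Mateo ∩ Clara ∩ Keanu ∩ Quinn: 10:00-12:45.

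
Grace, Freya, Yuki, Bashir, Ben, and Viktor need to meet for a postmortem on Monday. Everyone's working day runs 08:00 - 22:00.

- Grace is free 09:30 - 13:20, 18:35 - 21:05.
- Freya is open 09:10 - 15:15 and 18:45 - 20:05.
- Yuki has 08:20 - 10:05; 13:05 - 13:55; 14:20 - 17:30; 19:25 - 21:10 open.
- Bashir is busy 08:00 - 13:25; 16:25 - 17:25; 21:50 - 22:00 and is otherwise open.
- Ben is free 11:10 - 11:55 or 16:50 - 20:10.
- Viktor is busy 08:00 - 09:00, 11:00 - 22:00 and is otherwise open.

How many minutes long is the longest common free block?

0

Grace free: 09:30-13:20, 18:35-21:05.
Freya free: 09:10-15:15, 18:45-20:05.
Yuki free: 08:20-10:05, 13:05-13:55, 14:20-17:30, 19:25-21:10.
Bashir free: 13:25-16:25, 17:25-21:50 (invert busy blocks within the working day).
Ben free: 11:10-11:55, 16:50-20:10.
Viktor free: 09:00-11:00 (invert busy blocks within the working day).
Grace ∩ Freya: 09:30-13:20, 18:45-20:05.
Grace ∩ Freya ∩ Yuki: 09:30-10:05, 13:05-13:20, 19:25-20:05.
Grace ∩ Freya ∩ Yuki ∩ Bashir: 19:25-20:05.
Grace ∩ Freya ∩ Yuki ∩ Bashir ∩ Ben: 19:25-20:05.
Grace ∩ Freya ∩ Yuki ∩ Bashir ∩ Ben ∩ Viktor: ∅.
There is no time when everyone is free.
No common window exists, so the longest block is 0 minutes.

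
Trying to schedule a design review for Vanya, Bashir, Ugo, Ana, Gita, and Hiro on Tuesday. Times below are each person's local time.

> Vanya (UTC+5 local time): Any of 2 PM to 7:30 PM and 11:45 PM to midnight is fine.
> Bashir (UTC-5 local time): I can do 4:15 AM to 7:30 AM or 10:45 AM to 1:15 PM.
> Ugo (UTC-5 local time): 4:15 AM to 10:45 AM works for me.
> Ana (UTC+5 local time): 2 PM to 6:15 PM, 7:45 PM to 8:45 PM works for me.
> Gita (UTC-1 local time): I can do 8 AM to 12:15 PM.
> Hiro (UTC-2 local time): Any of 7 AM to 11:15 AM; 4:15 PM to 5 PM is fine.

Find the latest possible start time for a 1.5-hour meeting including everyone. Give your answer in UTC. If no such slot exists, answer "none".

11:00

Vanya in UTC: 09:00-14:30, 18:45-19:00 (subtract 5h to convert from UTC+5).
Bashir in UTC: 09:15-12:30, 15:45-18:15 (add 5h to convert from UTC-5).
Ugo in UTC: 09:15-15:45 (add 5h to convert from UTC-5).
Ana in UTC: 09:00-13:15, 14:45-15:45 (subtract 5h to convert from UTC+5).
Gita in UTC: 09:00-13:15 (add 1h to convert from UTC-1).
Hiro in UTC: 09:00-13:15, 18:15-19:00 (add 2h to convert from UTC-2).
Vanya ∩ Bashir: 09:15-12:30.
Vanya ∩ Bashir ∩ Ugo: 09:15-12:30.
Vanya ∩ Bashir ∩ Ugo ∩ Ana: 09:15-12:30.
Vanya ∩ Bashir ∩ Ugo ∩ Ana ∩ Gita: 09:15-12:30.
Vanya ∩ Bashir ∩ Ugo ∩ Ana ∩ Gita ∩ Hiro: 09:15-12:30.
The last common window of at least 90 minutes is 09:15-12:30; a 90-minute meeting can start as late as 11:00 and still end by 12:30.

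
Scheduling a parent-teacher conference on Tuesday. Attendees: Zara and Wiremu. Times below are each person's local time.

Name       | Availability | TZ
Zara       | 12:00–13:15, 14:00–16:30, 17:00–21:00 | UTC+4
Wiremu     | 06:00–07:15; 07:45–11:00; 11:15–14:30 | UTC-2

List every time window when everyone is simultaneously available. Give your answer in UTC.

08:00-09:15, 10:00-12:30, 13:15-16:30

Zara in UTC: 08:00-09:15, 10:00-12:30, 13:00-17:00 (subtract 4h to convert from UTC+4).
Wiremu in UTC: 08:00-09:15, 09:45-13:00, 13:15-16:30 (add 2h to convert from UTC-2).
Zara ∩ Wiremu: 08:00-09:15, 10:00-12:30, 13:15-16:30.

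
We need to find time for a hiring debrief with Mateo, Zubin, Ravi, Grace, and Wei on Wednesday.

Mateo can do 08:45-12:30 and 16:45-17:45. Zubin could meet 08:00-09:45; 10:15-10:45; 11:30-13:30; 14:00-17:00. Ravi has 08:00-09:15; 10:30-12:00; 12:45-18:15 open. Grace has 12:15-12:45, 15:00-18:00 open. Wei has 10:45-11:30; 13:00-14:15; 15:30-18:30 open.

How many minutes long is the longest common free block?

Mateo ∩ Zubin: 08:45-09:45, 10:15-10:45, 11:30-12:30, 16:45-17:00.
Mateo ∩ Zubin ∩ Ravi: 08:45-09:15, 10:30-10:45, 11:30-12:00, 16:45-17:00.
Mateo ∩ Zubin ∩ Ravi ∩ Grace: 16:45-17:00.
Mateo ∩ Zubin ∩ Ravi ∩ Grace ∩ Wei: 16:45-17:00.
So the common availability across everyone is 16:45-17:00.
The longest is 16:45-17:00 at 15 minutes.

15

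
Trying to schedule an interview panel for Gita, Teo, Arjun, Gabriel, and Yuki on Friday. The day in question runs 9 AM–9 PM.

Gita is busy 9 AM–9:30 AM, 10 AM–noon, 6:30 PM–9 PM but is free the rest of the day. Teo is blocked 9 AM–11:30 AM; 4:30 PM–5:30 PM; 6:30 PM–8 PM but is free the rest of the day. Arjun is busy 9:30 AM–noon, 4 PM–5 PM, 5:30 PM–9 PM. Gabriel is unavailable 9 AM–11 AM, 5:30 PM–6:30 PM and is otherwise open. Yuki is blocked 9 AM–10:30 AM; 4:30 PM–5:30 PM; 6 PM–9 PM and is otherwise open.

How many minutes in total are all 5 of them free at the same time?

240

Gita free: 09:30-10:00, 12:00-18:30 (invert busy blocks within the working day).
Teo free: 11:30-16:30, 17:30-18:30, 20:00-21:00 (invert busy blocks within the working day).
Arjun free: 09:00-09:30, 12:00-16:00, 17:00-17:30 (invert busy blocks within the working day).
Gabriel free: 11:00-17:30, 18:30-21:00 (invert busy blocks within the working day).
Yuki free: 10:30-16:30, 17:30-18:00 (invert busy blocks within the working day).
Gita ∩ Teo: 12:00-16:30, 17:30-18:30.
Gita ∩ Teo ∩ Arjun: 12:00-16:00.
Gita ∩ Teo ∩ Arjun ∩ Gabriel: 12:00-16:00.
Gita ∩ Teo ∩ Arjun ∩ Gabriel ∩ Yuki: 12:00-16:00.
That's a single block of 240 minutes.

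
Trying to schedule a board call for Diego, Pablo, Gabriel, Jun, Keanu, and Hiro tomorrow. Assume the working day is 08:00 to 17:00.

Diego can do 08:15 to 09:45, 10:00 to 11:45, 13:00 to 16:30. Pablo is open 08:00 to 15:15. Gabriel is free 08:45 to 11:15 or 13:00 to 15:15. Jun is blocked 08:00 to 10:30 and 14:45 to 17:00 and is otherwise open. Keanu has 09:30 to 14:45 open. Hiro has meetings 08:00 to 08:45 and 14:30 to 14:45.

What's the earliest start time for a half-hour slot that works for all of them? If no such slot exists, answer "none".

10:30

Diego free: 08:15-09:45, 10:00-11:45, 13:00-16:30.
Pablo free: 08:00-15:15.
Gabriel free: 08:45-11:15, 13:00-15:15.
Jun free: 10:30-14:45 (invert busy blocks within the working day).
Keanu free: 09:30-14:45.
Hiro free: 08:45-14:30, 14:45-17:00 (invert busy blocks within the working day).
Diego ∩ Pablo: 08:15-09:45, 10:00-11:45, 13:00-15:15.
Diego ∩ Pablo ∩ Gabriel: 08:45-09:45, 10:00-11:15, 13:00-15:15.
Diego ∩ Pablo ∩ Gabriel ∩ Jun: 10:30-11:15, 13:00-14:45.
Diego ∩ Pablo ∩ Gabriel ∩ Jun ∩ Keanu: 10:30-11:15, 13:00-14:45.
Diego ∩ Pablo ∩ Gabriel ∩ Jun ∩ Keanu ∩ Hiro: 10:30-11:15, 13:00-14:30.
So the common availability across everyone is 10:30-11:15, 13:00-14:30.
The first common window of at least 30 minutes is 10:30-11:15, so the earliest start is 10:30.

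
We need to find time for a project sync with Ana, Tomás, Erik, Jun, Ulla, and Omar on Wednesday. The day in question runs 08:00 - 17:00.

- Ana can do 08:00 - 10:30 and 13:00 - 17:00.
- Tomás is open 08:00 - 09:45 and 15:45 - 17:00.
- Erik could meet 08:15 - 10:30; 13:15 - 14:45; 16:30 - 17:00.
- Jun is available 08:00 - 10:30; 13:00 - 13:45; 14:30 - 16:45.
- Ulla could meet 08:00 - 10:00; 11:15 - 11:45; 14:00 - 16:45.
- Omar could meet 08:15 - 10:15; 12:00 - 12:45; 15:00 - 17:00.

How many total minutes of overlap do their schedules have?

105

Ana ∩ Tomás: 08:00-09:45, 15:45-17:00.
Ana ∩ Tomás ∩ Erik: 08:15-09:45, 16:30-17:00.
Ana ∩ Tomás ∩ Erik ∩ Jun: 08:15-09:45, 16:30-16:45.
Ana ∩ Tomás ∩ Erik ∩ Jun ∩ Ulla: 08:15-09:45, 16:30-16:45.
Ana ∩ Tomás ∩ Erik ∩ Jun ∩ Ulla ∩ Omar: 08:15-09:45, 16:30-16:45.
Summing the common windows: 90 + 15 = 105 minutes.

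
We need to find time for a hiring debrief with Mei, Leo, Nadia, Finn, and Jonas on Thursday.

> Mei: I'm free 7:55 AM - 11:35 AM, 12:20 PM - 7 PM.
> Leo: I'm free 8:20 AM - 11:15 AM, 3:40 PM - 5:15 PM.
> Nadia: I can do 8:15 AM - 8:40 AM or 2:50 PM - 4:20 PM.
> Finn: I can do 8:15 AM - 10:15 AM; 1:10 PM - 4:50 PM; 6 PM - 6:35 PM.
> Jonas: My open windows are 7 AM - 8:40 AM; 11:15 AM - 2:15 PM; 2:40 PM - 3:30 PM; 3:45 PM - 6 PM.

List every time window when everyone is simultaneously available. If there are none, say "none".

08:20-08:40, 15:45-16:20

Mei ∩ Leo: 08:20-11:15, 15:40-17:15.
Mei ∩ Leo ∩ Nadia: 08:20-08:40, 15:40-16:20.
Mei ∩ Leo ∩ Nadia ∩ Finn: 08:20-08:40, 15:40-16:20.
Mei ∩ Leo ∩ Nadia ∩ Finn ∩ Jonas: 08:20-08:40, 15:45-16:20.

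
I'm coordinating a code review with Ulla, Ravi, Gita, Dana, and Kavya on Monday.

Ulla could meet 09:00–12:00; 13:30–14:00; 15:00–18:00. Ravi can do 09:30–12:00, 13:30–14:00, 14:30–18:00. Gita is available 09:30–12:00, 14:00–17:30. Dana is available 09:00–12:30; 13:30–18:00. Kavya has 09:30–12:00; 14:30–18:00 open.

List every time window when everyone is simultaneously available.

09:30-12:00, 15:00-17:30

Ulla ∩ Ravi: 09:30-12:00, 13:30-14:00, 15:00-18:00.
Ulla ∩ Ravi ∩ Gita: 09:30-12:00, 15:00-17:30.
Ulla ∩ Ravi ∩ Gita ∩ Dana: 09:30-12:00, 15:00-17:30.
Ulla ∩ Ravi ∩ Gita ∩ Dana ∩ Kavya: 09:30-12:00, 15:00-17:30.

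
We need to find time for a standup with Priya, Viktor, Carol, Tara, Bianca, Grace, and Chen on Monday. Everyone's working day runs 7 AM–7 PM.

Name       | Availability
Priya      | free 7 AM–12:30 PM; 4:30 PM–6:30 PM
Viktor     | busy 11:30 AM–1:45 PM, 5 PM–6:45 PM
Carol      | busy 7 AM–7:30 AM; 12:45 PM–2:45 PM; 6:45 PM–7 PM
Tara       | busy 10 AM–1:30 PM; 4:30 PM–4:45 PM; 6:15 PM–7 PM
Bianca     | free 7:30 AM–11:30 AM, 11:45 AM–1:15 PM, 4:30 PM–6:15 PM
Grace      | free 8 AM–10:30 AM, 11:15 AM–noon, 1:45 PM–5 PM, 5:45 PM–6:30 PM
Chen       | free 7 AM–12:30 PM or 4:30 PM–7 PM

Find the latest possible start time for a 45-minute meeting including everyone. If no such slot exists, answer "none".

09:15

Priya free: 07:00-12:30, 16:30-18:30.
Viktor free: 07:00-11:30, 13:45-17:00, 18:45-19:00 (invert busy blocks within the working day).
Carol free: 07:30-12:45, 14:45-18:45 (invert busy blocks within the working day).
Tara free: 07:00-10:00, 13:30-16:30, 16:45-18:15 (invert busy blocks within the working day).
Bianca free: 07:30-11:30, 11:45-13:15, 16:30-18:15.
Grace free: 08:00-10:30, 11:15-12:00, 13:45-17:00, 17:45-18:30.
Chen free: 07:00-12:30, 16:30-19:00.
Priya ∩ Viktor: 07:00-11:30, 16:30-17:00.
Priya ∩ Viktor ∩ Carol: 07:30-11:30, 16:30-17:00.
Priya ∩ Viktor ∩ Carol ∩ Tara: 07:30-10:00, 16:45-17:00.
Priya ∩ Viktor ∩ Carol ∩ Tara ∩ Bianca: 07:30-10:00, 16:45-17:00.
Priya ∩ Viktor ∩ Carol ∩ Tara ∩ Bianca ∩ Grace: 08:00-10:00, 16:45-17:00.
Priya ∩ Viktor ∩ Carol ∩ Tara ∩ Bianca ∩ Grace ∩ Chen: 08:00-10:00, 16:45-17:00.
Those are the intersection windows.
The last common window of at least 45 minutes is 08:00-10:00; a 45-minute meeting can start as late as 09:15 and still end by 10:00.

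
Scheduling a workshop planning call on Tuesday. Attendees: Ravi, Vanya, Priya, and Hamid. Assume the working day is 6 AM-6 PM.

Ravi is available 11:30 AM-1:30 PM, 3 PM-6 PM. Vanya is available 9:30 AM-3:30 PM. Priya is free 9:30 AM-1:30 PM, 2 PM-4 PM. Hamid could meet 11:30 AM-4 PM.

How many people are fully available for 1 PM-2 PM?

2

Vanya and Hamid can make the full 13:00-14:00 slot — that's 2.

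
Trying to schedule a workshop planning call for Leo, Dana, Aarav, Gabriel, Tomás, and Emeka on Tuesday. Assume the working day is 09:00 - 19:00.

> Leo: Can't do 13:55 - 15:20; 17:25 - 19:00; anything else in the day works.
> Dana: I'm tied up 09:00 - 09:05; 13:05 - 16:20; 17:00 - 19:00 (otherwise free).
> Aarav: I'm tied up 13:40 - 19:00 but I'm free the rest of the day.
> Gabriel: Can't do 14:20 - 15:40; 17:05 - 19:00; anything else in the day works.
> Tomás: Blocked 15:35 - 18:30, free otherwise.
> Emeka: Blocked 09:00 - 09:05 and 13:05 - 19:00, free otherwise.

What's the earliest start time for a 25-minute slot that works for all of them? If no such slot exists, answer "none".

Leo free: 09:00-13:55, 15:20-17:25 (invert busy blocks within the working day).
Dana free: 09:05-13:05, 16:20-17:00 (invert busy blocks within the working day).
Aarav free: 09:00-13:40 (invert busy blocks within the working day).
Gabriel free: 09:00-14:20, 15:40-17:05 (invert busy blocks within the working day).
Tomás free: 09:00-15:35, 18:30-19:00 (invert busy blocks within the working day).
Emeka free: 09:05-13:05 (invert busy blocks within the working day).
Leo ∩ Dana: 09:05-13:05, 16:20-17:00.
Leo ∩ Dana ∩ Aarav: 09:05-13:05.
Leo ∩ Dana ∩ Aarav ∩ Gabriel: 09:05-13:05.
Leo ∩ Dana ∩ Aarav ∩ Gabriel ∩ Tomás: 09:05-13:05.
Leo ∩ Dana ∩ Aarav ∩ Gabriel ∩ Tomás ∩ Emeka: 09:05-13:05.
Those are the intersection windows.
The first common window of at least 25 minutes is 09:05-13:05, so the earliest start is 09:05.

09:05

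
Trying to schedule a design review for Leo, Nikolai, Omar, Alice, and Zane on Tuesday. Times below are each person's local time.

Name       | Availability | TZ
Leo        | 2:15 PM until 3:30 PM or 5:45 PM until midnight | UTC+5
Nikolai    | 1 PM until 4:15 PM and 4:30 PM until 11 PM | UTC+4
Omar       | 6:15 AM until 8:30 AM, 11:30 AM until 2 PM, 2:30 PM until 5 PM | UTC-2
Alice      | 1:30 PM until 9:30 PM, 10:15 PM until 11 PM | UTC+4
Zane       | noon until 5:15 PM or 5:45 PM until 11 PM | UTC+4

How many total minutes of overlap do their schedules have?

300

Leo in UTC: 09:15-10:30, 12:45-19:00 (subtract 5h to convert from UTC+5).
Nikolai in UTC: 09:00-12:15, 12:30-19:00 (subtract 4h to convert from UTC+4).
Omar in UTC: 08:15-10:30, 13:30-16:00, 16:30-19:00 (add 2h to convert from UTC-2).
Alice in UTC: 09:30-17:30, 18:15-19:00 (subtract 4h to convert from UTC+4).
Zane in UTC: 08:00-13:15, 13:45-19:00 (subtract 4h to convert from UTC+4).
Leo ∩ Nikolai: 09:15-10:30, 12:45-19:00.
Leo ∩ Nikolai ∩ Omar: 09:15-10:30, 13:30-16:00, 16:30-19:00.
Leo ∩ Nikolai ∩ Omar ∩ Alice: 09:30-10:30, 13:30-16:00, 16:30-17:30, 18:15-19:00.
Leo ∩ Nikolai ∩ Omar ∩ Alice ∩ Zane: 09:30-10:30, 13:45-16:00, 16:30-17:30, 18:15-19:00.
So the common availability across everyone is 09:30-10:30, 13:45-16:00, 16:30-17:30, 18:15-19:00.
Summing the common windows: 60 + 135 + 60 + 45 = 300 minutes.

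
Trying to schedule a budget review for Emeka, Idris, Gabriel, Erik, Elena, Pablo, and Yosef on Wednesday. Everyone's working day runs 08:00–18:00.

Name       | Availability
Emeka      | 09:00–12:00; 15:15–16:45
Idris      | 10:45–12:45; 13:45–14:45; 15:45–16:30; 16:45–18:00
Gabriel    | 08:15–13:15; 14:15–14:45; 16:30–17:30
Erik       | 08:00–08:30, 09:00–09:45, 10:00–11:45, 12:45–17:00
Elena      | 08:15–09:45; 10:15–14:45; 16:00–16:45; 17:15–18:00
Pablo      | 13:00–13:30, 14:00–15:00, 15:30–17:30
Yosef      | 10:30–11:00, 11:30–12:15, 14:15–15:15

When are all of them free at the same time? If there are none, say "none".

Emeka ∩ Idris: 10:45-12:00, 15:45-16:30.
Emeka ∩ Idris ∩ Gabriel: 10:45-12:00.
Emeka ∩ Idris ∩ Gabriel ∩ Erik: 10:45-11:45.
Emeka ∩ Idris ∩ Gabriel ∩ Erik ∩ Elena: 10:45-11:45.
Emeka ∩ Idris ∩ Gabriel ∩ Erik ∩ Elena ∩ Pablo: ∅.
Emeka ∩ Idris ∩ Gabriel ∩ Erik ∩ Elena ∩ Pablo ∩ Yosef: ∅.
There is no time when everyone is free.

none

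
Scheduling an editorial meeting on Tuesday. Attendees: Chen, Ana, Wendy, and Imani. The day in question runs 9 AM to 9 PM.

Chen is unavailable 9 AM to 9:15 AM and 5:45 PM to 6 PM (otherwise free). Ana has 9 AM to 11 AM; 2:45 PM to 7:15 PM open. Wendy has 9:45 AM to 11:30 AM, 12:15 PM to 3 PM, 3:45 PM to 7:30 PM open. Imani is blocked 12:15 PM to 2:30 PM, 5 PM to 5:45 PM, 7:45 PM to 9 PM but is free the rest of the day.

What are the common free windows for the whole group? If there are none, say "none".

Chen free: 09:15-17:45, 18:00-21:00 (invert busy blocks within the working day).
Ana free: 09:00-11:00, 14:45-19:15.
Wendy free: 09:45-11:30, 12:15-15:00, 15:45-19:30.
Imani free: 09:00-12:15, 14:30-17:00, 17:45-19:45 (invert busy blocks within the working day).
Chen ∩ Ana: 09:15-11:00, 14:45-17:45, 18:00-19:15.
Chen ∩ Ana ∩ Wendy: 09:45-11:00, 14:45-15:00, 15:45-17:45, 18:00-19:15.
Chen ∩ Ana ∩ Wendy ∩ Imani: 09:45-11:00, 14:45-15:00, 15:45-17:00, 18:00-19:15.
So the common availability across everyone is 09:45-11:00, 14:45-15:00, 15:45-17:00, 18:00-19:15.

09:45-11:00, 14:45-15:00, 15:45-17:00, 18:00-19:15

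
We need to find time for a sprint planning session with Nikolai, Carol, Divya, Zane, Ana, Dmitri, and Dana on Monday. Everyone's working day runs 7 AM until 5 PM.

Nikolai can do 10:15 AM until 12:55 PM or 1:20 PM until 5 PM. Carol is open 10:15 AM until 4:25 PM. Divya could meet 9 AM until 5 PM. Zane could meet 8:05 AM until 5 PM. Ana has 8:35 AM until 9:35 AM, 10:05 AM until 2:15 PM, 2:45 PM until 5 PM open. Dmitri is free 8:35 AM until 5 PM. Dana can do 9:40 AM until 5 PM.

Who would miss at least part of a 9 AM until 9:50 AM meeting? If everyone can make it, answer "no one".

Nikolai: not fully free for 09:00-09:50. Carol: not fully free for 09:00-09:50. Divya: free for 09:00-09:50. Zane: free for 09:00-09:50. Ana: not fully free for 09:00-09:50. Dmitri: free for 09:00-09:50. Dana: not fully free for 09:00-09:50.

Ana, Carol, Dana, Nikolai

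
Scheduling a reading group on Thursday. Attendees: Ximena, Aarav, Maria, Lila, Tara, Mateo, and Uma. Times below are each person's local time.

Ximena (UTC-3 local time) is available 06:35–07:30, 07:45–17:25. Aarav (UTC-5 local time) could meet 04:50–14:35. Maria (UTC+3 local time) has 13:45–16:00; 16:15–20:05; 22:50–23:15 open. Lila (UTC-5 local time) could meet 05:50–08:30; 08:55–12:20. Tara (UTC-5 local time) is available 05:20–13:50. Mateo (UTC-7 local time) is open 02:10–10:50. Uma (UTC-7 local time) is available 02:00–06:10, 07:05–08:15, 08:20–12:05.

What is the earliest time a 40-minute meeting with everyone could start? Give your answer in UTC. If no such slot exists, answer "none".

Ximena in UTC: 09:35-10:30, 10:45-20:25 (add 3h to convert from UTC-3).
Aarav in UTC: 09:50-19:35 (add 5h to convert from UTC-5).
Maria in UTC: 10:45-13:00, 13:15-17:05, 19:50-20:15 (subtract 3h to convert from UTC+3).
Lila in UTC: 10:50-13:30, 13:55-17:20 (add 5h to convert from UTC-5).
Tara in UTC: 10:20-18:50 (add 5h to convert from UTC-5).
Mateo in UTC: 09:10-17:50 (add 7h to convert from UTC-7).
Uma in UTC: 09:00-13:10, 14:05-15:15, 15:20-19:05 (add 7h to convert from UTC-7).
Ximena ∩ Aarav: 09:50-10:30, 10:45-19:35.
Ximena ∩ Aarav ∩ Maria: 10:45-13:00, 13:15-17:05.
Ximena ∩ Aarav ∩ Maria ∩ Lila: 10:50-13:00, 13:15-13:30, 13:55-17:05.
Ximena ∩ Aarav ∩ Maria ∩ Lila ∩ Tara: 10:50-13:00, 13:15-13:30, 13:55-17:05.
Ximena ∩ Aarav ∩ Maria ∩ Lila ∩ Tara ∩ Mateo: 10:50-13:00, 13:15-13:30, 13:55-17:05.
Ximena ∩ Aarav ∩ Maria ∩ Lila ∩ Tara ∩ Mateo ∩ Uma: 10:50-13:00, 14:05-15:15, 15:20-17:05.
Those are the intersection windows.
The first common window of at least 40 minutes is 10:50-13:00, so the earliest start is 10:50.

10:50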